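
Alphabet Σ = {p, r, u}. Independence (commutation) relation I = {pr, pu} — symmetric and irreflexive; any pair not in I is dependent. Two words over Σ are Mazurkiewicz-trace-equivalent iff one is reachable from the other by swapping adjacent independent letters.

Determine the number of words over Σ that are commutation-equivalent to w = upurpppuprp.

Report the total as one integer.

0(u) covers ∅
1(p) covers ∅
2(u) covers 0:u
3(r) covers 2:u
4(p) covers 1:p
5(p) covers 4:p
6(p) covers 5:p
7(u) covers 3:r
8(p) covers 6:p
9(r) covers 7:u
10(p) covers 8:p
floor of heap: 0:u, 1:p
completions by unplaced set U, small U first (add the entries for U minus each lowest piece of U):
  |U|=1: {9}:1  {10}:1
  |U|=2: {7,9}:1  {8,10}:1  {9,10}:2
  |U|=3: {3,7,9}:1  {6,8,10}:1  {7,9,10}:3  {8,9,10}:3
  |U|=4: {2,3,7,9}:1  {3,7,9,10}:4  {5,6,8,10}:1  {6,8,9,10}:4  {7,8,9,10}:6
  |U|=5: {0,2,3,7,9}:1  {2,3,7,9,10}:5  {3,7,8,9,10}:10  {4,5,6,8,10}:1  {5,6,8,9,10}:5  {6,7,8,9,10}:10
  |U|=6: {0,2,3,7,9,10}:6  {1,4,5,6,8,10}:1  {2,3,7,8,9,10}:15  {3,6,7,8,9,10}:20  {4,5,6,8,9,10}:6  {5,6,7,8,9,10}:15
  |U|=7: {0,2,3,7,8,9,10}:21  {1,4,5,6,8,9,10}:7  {2,3,6,7,8,9,10}:35  {3,5,6,7,8,9,10}:35  {4,5,6,7,8,9,10}:21
  |U|=8: {0,2,3,6,7,8,9,10}:56  {1,4,5,6,7,8,9,10}:28  {2,3,5,6,7,8,9,10}:70  {3,4,5,6,7,8,9,10}:56
  |U|=9: {0,2,3,5,6,7,8,9,10}:126  {1,3,4,5,6,7,8,9,10}:84  {2,3,4,5,6,7,8,9,10}:126
  start at 0(u): 210
  start at 1(p): 252
sum over floor = 462

462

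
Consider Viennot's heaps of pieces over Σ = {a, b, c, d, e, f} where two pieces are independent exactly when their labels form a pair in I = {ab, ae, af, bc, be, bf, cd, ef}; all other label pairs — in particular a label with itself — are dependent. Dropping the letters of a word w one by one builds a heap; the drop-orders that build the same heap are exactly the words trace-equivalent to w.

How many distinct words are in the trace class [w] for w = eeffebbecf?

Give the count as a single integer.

0(e) covers ∅
1(e) covers 0:e
2(f) covers ∅
3(f) covers 2:f
4(e) covers 1:e
5(b) covers ∅
6(b) covers 5:b
7(e) covers 4:e
8(c) covers 3:f, 7:e
9(f) covers 8:c
floor of heap: 0:e, 2:f, 5:b
completions by unplaced set U, small U first (add the entries for U minus each lowest piece of U):
  |U|=1: {6}:1  {9}:1
  |U|=2: {5,6}:1  {6,9}:2  {8,9}:1
  |U|=3: {3,8,9}:1  {5,6,9}:3  {6,8,9}:3  {7,8,9}:1
  |U|=4: {2,3,8,9}:1  {3,6,8,9}:4  {3,7,8,9}:2  {4,7,8,9}:1  {5,6,8,9}:6  {6,7,8,9}:4
  |U|=5: {1,4,7,8,9}:1  {2,3,6,8,9}:5  {2,3,7,8,9}:3  {3,4,7,8,9}:3  {3,5,6,8,9}:10  {3,6,7,8,9}:10  {4,6,7,8,9}:5  {5,6,7,8,9}:10
  |U|=6: {0,1,4,7,8,9}:1  {1,3,4,7,8,9}:4  {1,4,6,7,8,9}:6  {2,3,4,7,8,9}:6  {2,3,5,6,8,9}:15  {2,3,6,7,8,9}:18  {3,4,6,7,8,9}:18  {3,5,6,7,8,9}:30  {4,5,6,7,8,9}:15
  |U|=7: {0,1,3,4,7,8,9}:5  {0,1,4,6,7,8,9}:7  {1,2,3,4,7,8,9}:10  {1,3,4,6,7,8,9}:28  {1,4,5,6,7,8,9}:21  {2,3,4,6,7,8,9}:42  {2,3,5,6,7,8,9}:63  {3,4,5,6,7,8,9}:63
  |U|=8: {0,1,2,3,4,7,8,9}:15  {0,1,3,4,6,7,8,9}:40  {0,1,4,5,6,7,8,9}:28  {1,2,3,4,6,7,8,9}:80  {1,3,4,5,6,7,8,9}:112  {2,3,4,5,6,7,8,9}:168
  start at 0(e): 360
  start at 2(f): 180
  start at 5(b): 135
sum over floor = 675

675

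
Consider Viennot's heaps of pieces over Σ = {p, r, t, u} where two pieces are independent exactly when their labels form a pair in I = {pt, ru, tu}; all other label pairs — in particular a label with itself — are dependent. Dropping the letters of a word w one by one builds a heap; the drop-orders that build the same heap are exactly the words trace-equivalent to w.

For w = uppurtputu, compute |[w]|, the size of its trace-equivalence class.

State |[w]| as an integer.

25

drop 0:u onto floor
drop 1:p onto {0:u}
drop 2:p onto {1:p}
drop 3:u onto {2:p}
drop 4:r onto {2:p}
drop 5:t onto {4:r}
drop 6:p onto {3:u, 4:r}
drop 7:u onto {6:p}
drop 8:t onto {5:t}
drop 9:u onto {7:u}
ground layer = {0:u}
drop-orders for the pieces not yet dropped (sum over which currently-grounded one goes next):
  1 to go: {8} 1  {9} 1
  2 to go: {5,8} 1  {7,9} 1  {8,9} 2
  3 to go: {5,8,9} 3  {6,7,9} 1  {7,8,9} 3
  4 to go: {3,6,7,9} 1  {5,7,8,9} 6  {6,7,8,9} 4
  5 to go: {3,6,7,8,9} 5  {5,6,7,8,9} 10
  6 to go: {3,5,6,7,8,9} 15  {4,5,6,7,8,9} 10
  7 to go: {3,4,5,6,7,8,9} 25
  8 to go: {2,3,4,5,6,7,8,9} 25
  if 0:u drops first: 25 orders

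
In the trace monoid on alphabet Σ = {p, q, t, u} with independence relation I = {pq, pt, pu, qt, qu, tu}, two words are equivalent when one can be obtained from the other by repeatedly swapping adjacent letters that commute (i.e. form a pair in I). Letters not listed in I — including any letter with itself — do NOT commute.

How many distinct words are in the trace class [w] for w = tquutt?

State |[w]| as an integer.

60

drop 0:t onto floor
drop 1:q onto floor
drop 2:u onto floor
drop 3:u onto {2:u}
drop 4:t onto {0:t}
drop 5:t onto {4:t}
ground layer = {0:t, 1:q, 2:u}
drop-orders for the pieces not yet dropped (sum over which currently-grounded one goes next):
  1 to go: {1} 1  {3} 1  {5} 1
  2 to go: {1,3} 2  {1,5} 2  {2,3} 1  {3,5} 2  {4,5} 1
  3 to go: {0,4,5} 1  {1,2,3} 3  {1,3,5} 6  {1,4,5} 3  {2,3,5} 3  {3,4,5} 3
  4 to go: {0,1,4,5} 4  {0,3,4,5} 4  {1,2,3,5} 12  {1,3,4,5} 12  {2,3,4,5} 6
  if 0:t drops first: 30 orders
  if 1:q drops first: 10 orders
  if 2:u drops first: 20 orders
heap linearizations: 60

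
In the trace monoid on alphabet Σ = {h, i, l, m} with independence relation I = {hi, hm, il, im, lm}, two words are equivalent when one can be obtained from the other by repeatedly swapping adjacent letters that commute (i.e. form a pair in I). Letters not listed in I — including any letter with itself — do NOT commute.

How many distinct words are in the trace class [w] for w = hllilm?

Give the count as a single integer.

30

#0=h has no predecessor
#1=l depends on [0:h]
#2=l depends on [1:l]
#3=i has no predecessor
#4=l depends on [2:l]
#5=m has no predecessor
sources: [0:h, 3:i, 5:m]
N(rest) = Σ N(rest − s) over sources s of rest; N(one piece) = 1:
  size 1 → [3]=1  [4]=1  [5]=1
  size 2 → [2,4]=1  [3,4]=2  [3,5]=2  [4,5]=2
  size 3 → [1,2,4]=1  [2,3,4]=3  [2,4,5]=3  [3,4,5]=6
  size 4 → [0,1,2,4]=1  [1,2,3,4]=4  [1,2,4,5]=4  [2,3,4,5]=12
  first=0(h) contributes 20
  first=3(i) contributes 5
  first=5(m) contributes 5
|[w]| = 30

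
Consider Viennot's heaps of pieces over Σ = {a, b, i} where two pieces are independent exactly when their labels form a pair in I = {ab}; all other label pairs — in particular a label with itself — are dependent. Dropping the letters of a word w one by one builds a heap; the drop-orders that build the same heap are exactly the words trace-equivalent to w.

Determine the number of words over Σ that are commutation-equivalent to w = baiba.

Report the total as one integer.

#0=b has no predecessor
#1=a has no predecessor
#2=i depends on [0:b, 1:a]
#3=b depends on [2:i]
#4=a depends on [2:i]
sources: [0:b, 1:a]
N(rest) = Σ N(rest − s) over sources s of rest; N(one piece) = 1:
  size 1 → [3]=1  [4]=1
  size 2 → [3,4]=2
  size 3 → [2,3,4]=2
  first=0(b) contributes 2
  first=1(a) contributes 2
|[w]| = 4

4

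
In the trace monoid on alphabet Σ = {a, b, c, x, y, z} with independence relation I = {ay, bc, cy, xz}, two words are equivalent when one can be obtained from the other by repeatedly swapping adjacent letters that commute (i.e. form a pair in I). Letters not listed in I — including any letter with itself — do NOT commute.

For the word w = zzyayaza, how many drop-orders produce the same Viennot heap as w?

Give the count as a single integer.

6

piece 0:z — minimal
piece 1:z rests on {0:z}
piece 2:y rests on {1:z}
piece 3:a rests on {1:z}
piece 4:y rests on {2:y}
piece 5:a rests on {3:a}
piece 6:z rests on {4:y, 5:a}
piece 7:a rests on {6:z}
minimal pieces: {0:z}
ways to finish when only these pieces remain (= sum over removing one remaining piece with nothing left below it):
  1 left: {7}→1
  2 left: {6,7}→1
  3 left: {4,6,7}→1  {5,6,7}→1
  4 left: {2,4,6,7}→1  {3,5,6,7}→1  {4,5,6,7}→2
  5 left: {2,4,5,6,7}→3  {3,4,5,6,7}→3
  6 left: {2,3,4,5,6,7}→6
  placing 0:z first → 6 extensions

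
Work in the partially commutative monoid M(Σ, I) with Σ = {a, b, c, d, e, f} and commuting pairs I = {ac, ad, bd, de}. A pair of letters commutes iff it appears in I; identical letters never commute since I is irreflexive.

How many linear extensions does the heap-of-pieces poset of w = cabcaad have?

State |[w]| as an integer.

12

piece 0:c — minimal
piece 1:a — minimal
piece 2:b rests on {0:c, 1:a}
piece 3:c rests on {2:b}
piece 4:a rests on {2:b}
piece 5:a rests on {4:a}
piece 6:d rests on {3:c}
minimal pieces: {0:c, 1:a}
ways to finish when only these pieces remain (= sum over removing one remaining piece with nothing left below it):
  1 left: {5}→1  {6}→1
  2 left: {3,6}→1  {4,5}→1  {5,6}→2
  3 left: {3,5,6}→3  {4,5,6}→3
  4 left: {3,4,5,6}→6
  5 left: {2,3,4,5,6}→6
  placing 0:c first → 6 extensions
  placing 1:a first → 6 extensions
total linear extensions = 12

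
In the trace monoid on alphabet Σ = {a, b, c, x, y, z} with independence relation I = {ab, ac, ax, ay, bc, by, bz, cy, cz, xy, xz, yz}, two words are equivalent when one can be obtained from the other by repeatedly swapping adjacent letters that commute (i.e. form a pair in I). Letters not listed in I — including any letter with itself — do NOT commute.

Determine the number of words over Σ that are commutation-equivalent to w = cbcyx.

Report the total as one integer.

15

piece 0:c — minimal
piece 1:b — minimal
piece 2:c rests on {0:c}
piece 3:y — minimal
piece 4:x rests on {1:b, 2:c}
minimal pieces: {0:c, 1:b, 3:y}
ways to finish when only these pieces remain (= sum over removing one remaining piece with nothing left below it):
  1 left: {3}→1  {4}→1
  2 left: {1,4}→1  {2,4}→1  {3,4}→2
  3 left: {0,2,4}→1  {1,2,4}→2  {1,3,4}→3  {2,3,4}→3
  placing 0:c first → 8 extensions
  placing 1:b first → 4 extensions
  placing 3:y first → 3 extensions
total linear extensions = 15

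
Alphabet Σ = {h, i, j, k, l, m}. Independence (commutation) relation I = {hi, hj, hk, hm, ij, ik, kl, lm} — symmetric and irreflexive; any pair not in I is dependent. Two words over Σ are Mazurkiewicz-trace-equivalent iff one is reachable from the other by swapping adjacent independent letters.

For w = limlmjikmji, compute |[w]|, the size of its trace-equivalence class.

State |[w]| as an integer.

piece 0:l — minimal
piece 1:i rests on {0:l}
piece 2:m rests on {1:i}
piece 3:l rests on {1:i}
piece 4:m rests on {2:m}
piece 5:j rests on {3:l, 4:m}
piece 6:i rests on {3:l, 4:m}
piece 7:k rests on {5:j}
piece 8:m rests on {6:i, 7:k}
piece 9:j rests on {8:m}
piece 10:i rests on {8:m}
minimal pieces: {0:l}
ways to finish when only these pieces remain (= sum over removing one remaining piece with nothing left below it):
  1 left: {9}→1  {10}→1
  2 left: {9,10}→2
  3 left: {8,9,10}→2
  4 left: {6,8,9,10}→2  {7,8,9,10}→2
  5 left: {5,7,8,9,10}→2  {6,7,8,9,10}→4
  6 left: {5,6,7,8,9,10}→6
  7 left: {3,5,6,7,8,9,10}→6  {4,5,6,7,8,9,10}→6
  8 left: {2,4,5,6,7,8,9,10}→6  {3,4,5,6,7,8,9,10}→12
  9 left: {2,3,4,5,6,7,8,9,10}→18
  placing 0:l first → 18 extensions

18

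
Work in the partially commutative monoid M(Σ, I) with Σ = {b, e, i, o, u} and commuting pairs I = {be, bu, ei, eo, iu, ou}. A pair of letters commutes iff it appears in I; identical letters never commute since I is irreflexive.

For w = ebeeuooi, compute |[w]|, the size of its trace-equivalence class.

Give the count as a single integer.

0(e) covers ∅
1(b) covers ∅
2(e) covers 0:e
3(e) covers 2:e
4(u) covers 3:e
5(o) covers 1:b
6(o) covers 5:o
7(i) covers 6:o
floor of heap: 0:e, 1:b
completions by unplaced set U, small U first (add the entries for U minus each lowest piece of U):
  |U|=1: {4}:1  {7}:1
  |U|=2: {3,4}:1  {4,7}:2  {6,7}:1
  |U|=3: {2,3,4}:1  {3,4,7}:3  {4,6,7}:3  {5,6,7}:1
  |U|=4: {0,2,3,4}:1  {1,5,6,7}:1  {2,3,4,7}:4  {3,4,6,7}:6  {4,5,6,7}:4
  |U|=5: {0,2,3,4,7}:5  {1,4,5,6,7}:5  {2,3,4,6,7}:10  {3,4,5,6,7}:10
  |U|=6: {0,2,3,4,6,7}:15  {1,3,4,5,6,7}:15  {2,3,4,5,6,7}:20
  start at 0(e): 35
  start at 1(b): 35
sum over floor = 70

70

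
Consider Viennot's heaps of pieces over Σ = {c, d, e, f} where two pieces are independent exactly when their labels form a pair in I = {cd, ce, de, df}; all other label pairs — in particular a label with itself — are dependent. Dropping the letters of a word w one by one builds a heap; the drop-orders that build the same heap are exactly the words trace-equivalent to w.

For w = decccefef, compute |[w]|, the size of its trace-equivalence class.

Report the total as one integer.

piece 0:d — minimal
piece 1:e — minimal
piece 2:c — minimal
piece 3:c rests on {2:c}
piece 4:c rests on {3:c}
piece 5:e rests on {1:e}
piece 6:f rests on {4:c, 5:e}
piece 7:e rests on {6:f}
piece 8:f rests on {7:e}
minimal pieces: {0:d, 1:e, 2:c}
ways to finish when only these pieces remain (= sum over removing one remaining piece with nothing left below it):
  1 left: {0}→1  {8}→1
  2 left: {0,8}→2  {7,8}→1
  3 left: {0,7,8}→3  {6,7,8}→1
  4 left: {0,6,7,8}→4  {4,6,7,8}→1  {5,6,7,8}→1
  5 left: {0,4,6,7,8}→5  {0,5,6,7,8}→5  {1,5,6,7,8}→1  {3,4,6,7,8}→1  {4,5,6,7,8}→2
  6 left: {0,1,5,6,7,8}→6  {0,3,4,6,7,8}→6  {0,4,5,6,7,8}→12  {1,4,5,6,7,8}→3  {2,3,4,6,7,8}→1  {3,4,5,6,7,8}→3
  7 left: {0,1,4,5,6,7,8}→21  {0,2,3,4,6,7,8}→7  {0,3,4,5,6,7,8}→21  {1,3,4,5,6,7,8}→6  {2,3,4,5,6,7,8}→4
  placing 0:d first → 10 extensions
  placing 1:e first → 32 extensions
  placing 2:c first → 48 extensions
total linear extensions = 90

90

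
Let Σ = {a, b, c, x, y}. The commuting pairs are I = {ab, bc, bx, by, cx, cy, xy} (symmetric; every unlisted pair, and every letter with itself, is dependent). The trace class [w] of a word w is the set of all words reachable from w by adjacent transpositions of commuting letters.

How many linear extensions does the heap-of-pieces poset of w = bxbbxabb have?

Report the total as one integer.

piece 0:b — minimal
piece 1:x — minimal
piece 2:b rests on {0:b}
piece 3:b rests on {2:b}
piece 4:x rests on {1:x}
piece 5:a rests on {4:x}
piece 6:b rests on {3:b}
piece 7:b rests on {6:b}
minimal pieces: {0:b, 1:x}
ways to finish when only these pieces remain (= sum over removing one remaining piece with nothing left below it):
  1 left: {5}→1  {7}→1
  2 left: {4,5}→1  {5,7}→2  {6,7}→1
  3 left: {1,4,5}→1  {3,6,7}→1  {4,5,7}→3  {5,6,7}→3
  4 left: {1,4,5,7}→4  {2,3,6,7}→1  {3,5,6,7}→4  {4,5,6,7}→6
  5 left: {0,2,3,6,7}→1  {1,4,5,6,7}→10  {2,3,5,6,7}→5  {3,4,5,6,7}→10
  6 left: {0,2,3,5,6,7}→6  {1,3,4,5,6,7}→20  {2,3,4,5,6,7}→15
  placing 0:b first → 35 extensions
  placing 1:x first → 21 extensions
total linear extensions = 56

56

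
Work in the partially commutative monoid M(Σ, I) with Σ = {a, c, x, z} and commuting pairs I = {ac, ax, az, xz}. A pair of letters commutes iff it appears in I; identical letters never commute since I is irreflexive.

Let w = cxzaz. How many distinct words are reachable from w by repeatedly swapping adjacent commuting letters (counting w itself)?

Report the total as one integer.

#0=c has no predecessor
#1=x depends on [0:c]
#2=z depends on [0:c]
#3=a has no predecessor
#4=z depends on [2:z]
sources: [0:c, 3:a]
N(rest) = Σ N(rest − s) over sources s of rest; N(one piece) = 1:
  size 1 → [1]=1  [3]=1  [4]=1
  size 2 → [1,3]=2  [1,4]=2  [2,4]=1  [3,4]=2
  size 3 → [1,2,4]=3  [1,3,4]=6  [2,3,4]=3
  first=0(c) contributes 12
  first=3(a) contributes 3
|[w]| = 15

15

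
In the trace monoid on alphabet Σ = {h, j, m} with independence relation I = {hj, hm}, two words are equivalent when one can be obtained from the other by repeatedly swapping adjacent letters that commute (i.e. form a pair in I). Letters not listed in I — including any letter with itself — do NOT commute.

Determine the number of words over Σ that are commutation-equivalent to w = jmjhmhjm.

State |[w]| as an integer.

28

0(j) covers ∅
1(m) covers 0:j
2(j) covers 1:m
3(h) covers ∅
4(m) covers 2:j
5(h) covers 3:h
6(j) covers 4:m
7(m) covers 6:j
floor of heap: 0:j, 3:h
completions by unplaced set U, small U first (add the entries for U minus each lowest piece of U):
  |U|=1: {5}:1  {7}:1
  |U|=2: {3,5}:1  {5,7}:2  {6,7}:1
  |U|=3: {3,5,7}:3  {4,6,7}:1  {5,6,7}:3
  |U|=4: {2,4,6,7}:1  {3,5,6,7}:6  {4,5,6,7}:4
  |U|=5: {1,2,4,6,7}:1  {2,4,5,6,7}:5  {3,4,5,6,7}:10
  |U|=6: {0,1,2,4,6,7}:1  {1,2,4,5,6,7}:6  {2,3,4,5,6,7}:15
  start at 0(j): 21
  start at 3(h): 7
sum over floor = 28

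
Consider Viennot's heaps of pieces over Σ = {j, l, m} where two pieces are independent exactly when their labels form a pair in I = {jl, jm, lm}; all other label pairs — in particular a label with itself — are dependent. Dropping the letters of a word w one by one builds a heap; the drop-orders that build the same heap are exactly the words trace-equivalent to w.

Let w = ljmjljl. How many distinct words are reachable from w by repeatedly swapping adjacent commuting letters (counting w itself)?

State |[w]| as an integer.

#0=l has no predecessor
#1=j has no predecessor
#2=m has no predecessor
#3=j depends on [1:j]
#4=l depends on [0:l]
#5=j depends on [3:j]
#6=l depends on [4:l]
sources: [0:l, 1:j, 2:m]
N(rest) = Σ N(rest − s) over sources s of rest; N(one piece) = 1:
  size 1 → [2]=1  [5]=1  [6]=1
  size 2 → [2,5]=2  [2,6]=2  [3,5]=1  [4,6]=1  [5,6]=2
  size 3 → [0,4,6]=1  [1,3,5]=1  [2,3,5]=3  [2,4,6]=3  [2,5,6]=6  [3,5,6]=3  [4,5,6]=3
  size 4 → [0,2,4,6]=4  [0,4,5,6]=4  [1,2,3,5]=4  [1,3,5,6]=4  [2,3,5,6]=12  [2,4,5,6]=12  [3,4,5,6]=6
  size 5 → [0,2,4,5,6]=20  [0,3,4,5,6]=10  [1,2,3,5,6]=20  [1,3,4,5,6]=10  [2,3,4,5,6]=30
  first=0(l) contributes 60
  first=1(j) contributes 60
  first=2(m) contributes 20
|[w]| = 140

140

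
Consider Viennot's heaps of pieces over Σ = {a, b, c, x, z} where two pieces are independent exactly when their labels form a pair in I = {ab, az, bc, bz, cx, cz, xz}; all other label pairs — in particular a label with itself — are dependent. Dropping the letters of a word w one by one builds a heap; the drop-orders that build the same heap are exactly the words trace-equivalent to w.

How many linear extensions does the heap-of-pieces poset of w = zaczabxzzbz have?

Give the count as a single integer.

piece 0:z — minimal
piece 1:a — minimal
piece 2:c rests on {1:a}
piece 3:z rests on {0:z}
piece 4:a rests on {2:c}
piece 5:b — minimal
piece 6:x rests on {4:a, 5:b}
piece 7:z rests on {3:z}
piece 8:z rests on {7:z}
piece 9:b rests on {6:x}
piece 10:z rests on {8:z}
minimal pieces: {0:z, 1:a, 5:b}
ways to finish when only these pieces remain (= sum over removing one remaining piece with nothing left below it):
  1 left: {9}→1  {10}→1
  2 left: {6,9}→1  {8,10}→1  {9,10}→2
  3 left: {4,6,9}→1  {5,6,9}→1  {6,9,10}→3  {7,8,10}→1  {8,9,10}→3
  4 left: {2,4,6,9}→1  {3,7,8,10}→1  {4,5,6,9}→2  {4,6,9,10}→4  {5,6,9,10}→4  {6,8,9,10}→6  {7,8,9,10}→4
  5 left: {0,3,7,8,10}→1  {1,2,4,6,9}→1  {2,4,5,6,9}→3  {2,4,6,9,10}→5  {3,7,8,9,10}→5  {4,5,6,9,10}→10  {4,6,8,9,10}→10  {5,6,8,9,10}→10  {6,7,8,9,10}→10
  6 left: {0,3,7,8,9,10}→6  {1,2,4,5,6,9}→4  {1,2,4,6,9,10}→6  {2,4,5,6,9,10}→18  {2,4,6,8,9,10}→15  {3,6,7,8,9,10}→15  {4,5,6,8,9,10}→30  {4,6,7,8,9,10}→20  {5,6,7,8,9,10}→20
  7 left: {0,3,6,7,8,9,10}→21  {1,2,4,5,6,9,10}→28  {1,2,4,6,8,9,10}→21  {2,4,5,6,8,9,10}→63  {2,4,6,7,8,9,10}→35  {3,4,6,7,8,9,10}→35  {3,5,6,7,8,9,10}→35  {4,5,6,7,8,9,10}→70
  8 left: {0,3,4,6,7,8,9,10}→56  {0,3,5,6,7,8,9,10}→56  {1,2,4,5,6,8,9,10}→112  {1,2,4,6,7,8,9,10}→56  {2,3,4,6,7,8,9,10}→70  {2,4,5,6,7,8,9,10}→168  {3,4,5,6,7,8,9,10}→140
  9 left: {0,2,3,4,6,7,8,9,10}→126  {0,3,4,5,6,7,8,9,10}→252  {1,2,3,4,6,7,8,9,10}→126  {1,2,4,5,6,7,8,9,10}→336  {2,3,4,5,6,7,8,9,10}→378
  placing 0:z first → 840 extensions
  placing 1:a first → 756 extensions
  placing 5:b first → 252 extensions
total linear extensions = 1848

1848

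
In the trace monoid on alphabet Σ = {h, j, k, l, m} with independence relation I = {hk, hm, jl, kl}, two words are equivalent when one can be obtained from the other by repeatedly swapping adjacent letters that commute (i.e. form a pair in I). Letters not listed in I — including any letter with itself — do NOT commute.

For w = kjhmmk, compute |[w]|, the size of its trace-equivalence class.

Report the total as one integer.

piece 0:k — minimal
piece 1:j rests on {0:k}
piece 2:h rests on {1:j}
piece 3:m rests on {1:j}
piece 4:m rests on {3:m}
piece 5:k rests on {4:m}
minimal pieces: {0:k}
ways to finish when only these pieces remain (= sum over removing one remaining piece with nothing left below it):
  1 left: {2}→1  {5}→1
  2 left: {2,5}→2  {4,5}→1
  3 left: {2,4,5}→3  {3,4,5}→1
  4 left: {2,3,4,5}→4
  placing 0:k first → 4 extensions

4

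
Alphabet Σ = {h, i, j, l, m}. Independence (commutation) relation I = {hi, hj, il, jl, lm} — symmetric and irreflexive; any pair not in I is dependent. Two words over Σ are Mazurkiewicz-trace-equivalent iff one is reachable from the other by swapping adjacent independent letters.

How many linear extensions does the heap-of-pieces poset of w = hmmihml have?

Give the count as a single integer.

0(h) covers ∅
1(m) covers 0:h
2(m) covers 1:m
3(i) covers 2:m
4(h) covers 2:m
5(m) covers 3:i, 4:h
6(l) covers 4:h
floor of heap: 0:h
completions by unplaced set U, small U first (add the entries for U minus each lowest piece of U):
  |U|=1: {5}:1  {6}:1
  |U|=2: {3,5}:1  {5,6}:2
  |U|=3: {3,5,6}:3  {4,5,6}:2
  |U|=4: {3,4,5,6}:5
  |U|=5: {2,3,4,5,6}:5
  start at 0(h): 5

5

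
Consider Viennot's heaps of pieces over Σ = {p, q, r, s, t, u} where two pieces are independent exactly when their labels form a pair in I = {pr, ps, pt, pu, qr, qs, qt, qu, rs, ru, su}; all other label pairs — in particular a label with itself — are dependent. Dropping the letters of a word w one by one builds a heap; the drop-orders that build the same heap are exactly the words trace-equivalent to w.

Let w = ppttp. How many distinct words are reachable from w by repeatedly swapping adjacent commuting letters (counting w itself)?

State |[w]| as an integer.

10

drop 0:p onto floor
drop 1:p onto {0:p}
drop 2:t onto floor
drop 3:t onto {2:t}
drop 4:p onto {1:p}
ground layer = {0:p, 2:t}
drop-orders for the pieces not yet dropped (sum over which currently-grounded one goes next):
  1 to go: {3} 1  {4} 1
  2 to go: {1,4} 1  {2,3} 1  {3,4} 2
  3 to go: {0,1,4} 1  {1,3,4} 3  {2,3,4} 3
  if 0:p drops first: 6 orders
  if 2:t drops first: 4 orders
heap linearizations: 10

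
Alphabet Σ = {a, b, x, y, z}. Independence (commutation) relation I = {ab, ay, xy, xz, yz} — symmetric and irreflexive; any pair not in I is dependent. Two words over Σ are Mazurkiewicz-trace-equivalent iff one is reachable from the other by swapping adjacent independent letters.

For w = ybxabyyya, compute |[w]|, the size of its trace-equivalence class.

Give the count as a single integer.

#0=y has no predecessor
#1=b depends on [0:y]
#2=x depends on [1:b]
#3=a depends on [2:x]
#4=b depends on [2:x]
#5=y depends on [4:b]
#6=y depends on [5:y]
#7=y depends on [6:y]
#8=a depends on [3:a]
sources: [0:y]
N(rest) = Σ N(rest − s) over sources s of rest; N(one piece) = 1:
  size 1 → [7]=1  [8]=1
  size 2 → [3,8]=1  [6,7]=1  [7,8]=2
  size 3 → [3,7,8]=3  [5,6,7]=1  [6,7,8]=3
  size 4 → [3,6,7,8]=6  [4,5,6,7]=1  [5,6,7,8]=4
  size 5 → [3,5,6,7,8]=10  [4,5,6,7,8]=5
  size 6 → [3,4,5,6,7,8]=15
  size 7 → [2,3,4,5,6,7,8]=15
  first=0(y) contributes 15

15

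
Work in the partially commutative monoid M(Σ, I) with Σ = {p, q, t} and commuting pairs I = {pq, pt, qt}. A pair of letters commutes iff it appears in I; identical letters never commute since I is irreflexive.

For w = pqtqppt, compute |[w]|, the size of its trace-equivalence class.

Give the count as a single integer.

piece 0:p — minimal
piece 1:q — minimal
piece 2:t — minimal
piece 3:q rests on {1:q}
piece 4:p rests on {0:p}
piece 5:p rests on {4:p}
piece 6:t rests on {2:t}
minimal pieces: {0:p, 1:q, 2:t}
ways to finish when only these pieces remain (= sum over removing one remaining piece with nothing left below it):
  1 left: {3}→1  {5}→1  {6}→1
  2 left: {1,3}→1  {2,6}→1  {3,5}→2  {3,6}→2  {4,5}→1  {5,6}→2
  3 left: {0,4,5}→1  {1,3,5}→3  {1,3,6}→3  {2,3,6}→3  {2,5,6}→3  {3,4,5}→3  {3,5,6}→6  {4,5,6}→3
  4 left: {0,3,4,5}→4  {0,4,5,6}→4  {1,2,3,6}→6  {1,3,4,5}→6  {1,3,5,6}→12  {2,3,5,6}→12  {2,4,5,6}→6  {3,4,5,6}→12
  5 left: {0,1,3,4,5}→10  {0,2,4,5,6}→10  {0,3,4,5,6}→20  {1,2,3,5,6}→30  {1,3,4,5,6}→30  {2,3,4,5,6}→30
  placing 0:p first → 90 extensions
  placing 1:q first → 60 extensions
  placing 2:t first → 60 extensions
total linear extensions = 210

210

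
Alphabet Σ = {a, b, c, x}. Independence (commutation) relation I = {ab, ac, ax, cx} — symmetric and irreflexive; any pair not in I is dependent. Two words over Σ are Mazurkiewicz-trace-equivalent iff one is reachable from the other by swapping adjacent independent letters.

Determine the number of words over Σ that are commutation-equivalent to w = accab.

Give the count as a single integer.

drop 0:a onto floor
drop 1:c onto floor
drop 2:c onto {1:c}
drop 3:a onto {0:a}
drop 4:b onto {2:c}
ground layer = {0:a, 1:c}
drop-orders for the pieces not yet dropped (sum over which currently-grounded one goes next):
  1 to go: {3} 1  {4} 1
  2 to go: {0,3} 1  {2,4} 1  {3,4} 2
  3 to go: {0,3,4} 3  {1,2,4} 1  {2,3,4} 3
  if 0:a drops first: 4 orders
  if 1:c drops first: 6 orders
heap linearizations: 10

10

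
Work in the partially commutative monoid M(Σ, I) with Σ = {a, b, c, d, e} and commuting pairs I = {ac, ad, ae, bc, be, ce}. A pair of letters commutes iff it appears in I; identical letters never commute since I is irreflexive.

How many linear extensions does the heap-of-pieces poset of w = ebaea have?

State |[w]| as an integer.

10

0(e) covers ∅
1(b) covers ∅
2(a) covers 1:b
3(e) covers 0:e
4(a) covers 2:a
floor of heap: 0:e, 1:b
completions by unplaced set U, small U first (add the entries for U minus each lowest piece of U):
  |U|=1: {3}:1  {4}:1
  |U|=2: {0,3}:1  {2,4}:1  {3,4}:2
  |U|=3: {0,3,4}:3  {1,2,4}:1  {2,3,4}:3
  start at 0(e): 4
  start at 1(b): 6
sum over floor = 10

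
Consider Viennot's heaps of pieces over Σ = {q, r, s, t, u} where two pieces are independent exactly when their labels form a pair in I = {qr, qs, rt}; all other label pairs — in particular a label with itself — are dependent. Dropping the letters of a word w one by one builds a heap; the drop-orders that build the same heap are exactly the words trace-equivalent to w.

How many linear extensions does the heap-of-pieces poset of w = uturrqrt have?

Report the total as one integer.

#0=u has no predecessor
#1=t depends on [0:u]
#2=u depends on [1:t]
#3=r depends on [2:u]
#4=r depends on [3:r]
#5=q depends on [2:u]
#6=r depends on [4:r]
#7=t depends on [5:q]
sources: [0:u]
N(rest) = Σ N(rest − s) over sources s of rest; N(one piece) = 1:
  size 1 → [6]=1  [7]=1
  size 2 → [4,6]=1  [5,7]=1  [6,7]=2
  size 3 → [3,4,6]=1  [4,6,7]=3  [5,6,7]=3
  size 4 → [3,4,6,7]=4  [4,5,6,7]=6
  size 5 → [3,4,5,6,7]=10
  size 6 → [2,3,4,5,6,7]=10
  first=0(u) contributes 10

10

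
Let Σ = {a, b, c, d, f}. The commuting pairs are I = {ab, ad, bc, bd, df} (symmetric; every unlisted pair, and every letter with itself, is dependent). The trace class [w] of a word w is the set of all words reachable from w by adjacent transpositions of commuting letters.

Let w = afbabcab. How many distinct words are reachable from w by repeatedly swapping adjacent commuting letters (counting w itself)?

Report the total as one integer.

20

0(a) covers ∅
1(f) covers 0:a
2(b) covers 1:f
3(a) covers 1:f
4(b) covers 2:b
5(c) covers 3:a
6(a) covers 5:c
7(b) covers 4:b
floor of heap: 0:a
completions by unplaced set U, small U first (add the entries for U minus each lowest piece of U):
  |U|=1: {6}:1  {7}:1
  |U|=2: {4,7}:1  {5,6}:1  {6,7}:2
  |U|=3: {2,4,7}:1  {3,5,6}:1  {4,6,7}:3  {5,6,7}:3
  |U|=4: {2,4,6,7}:4  {3,5,6,7}:4  {4,5,6,7}:6
  |U|=5: {2,4,5,6,7}:10  {3,4,5,6,7}:10
  |U|=6: {2,3,4,5,6,7}:20
  start at 0(a): 20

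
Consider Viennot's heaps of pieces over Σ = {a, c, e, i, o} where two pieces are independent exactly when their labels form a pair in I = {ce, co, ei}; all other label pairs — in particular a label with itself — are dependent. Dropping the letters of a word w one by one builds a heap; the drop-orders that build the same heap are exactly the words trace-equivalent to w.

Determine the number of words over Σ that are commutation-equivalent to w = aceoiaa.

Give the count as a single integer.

3

drop 0:a onto floor
drop 1:c onto {0:a}
drop 2:e onto {0:a}
drop 3:o onto {2:e}
drop 4:i onto {1:c, 3:o}
drop 5:a onto {4:i}
drop 6:a onto {5:a}
ground layer = {0:a}
drop-orders for the pieces not yet dropped (sum over which currently-grounded one goes next):
  1 to go: {6} 1
  2 to go: {5,6} 1
  3 to go: {4,5,6} 1
  4 to go: {1,4,5,6} 1  {3,4,5,6} 1
  5 to go: {1,3,4,5,6} 2  {2,3,4,5,6} 1
  if 0:a drops first: 3 orders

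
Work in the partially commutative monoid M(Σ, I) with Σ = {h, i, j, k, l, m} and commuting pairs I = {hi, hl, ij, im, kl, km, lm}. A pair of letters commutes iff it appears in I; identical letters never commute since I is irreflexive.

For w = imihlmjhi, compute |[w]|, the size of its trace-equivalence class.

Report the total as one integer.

75

0(i) covers ∅
1(m) covers ∅
2(i) covers 0:i
3(h) covers 1:m
4(l) covers 2:i
5(m) covers 3:h
6(j) covers 4:l, 5:m
7(h) covers 6:j
8(i) covers 4:l
floor of heap: 0:i, 1:m
completions by unplaced set U, small U first (add the entries for U minus each lowest piece of U):
  |U|=1: {7}:1  {8}:1
  |U|=2: {6,7}:1  {7,8}:2
  |U|=3: {5,6,7}:1  {6,7,8}:3
  |U|=4: {3,5,6,7}:1  {4,6,7,8}:3  {5,6,7,8}:4
  |U|=5: {1,3,5,6,7}:1  {2,4,6,7,8}:3  {3,5,6,7,8}:5  {4,5,6,7,8}:7
  |U|=6: {0,2,4,6,7,8}:3  {1,3,5,6,7,8}:6  {2,4,5,6,7,8}:10  {3,4,5,6,7,8}:12
  |U|=7: {0,2,4,5,6,7,8}:13  {1,3,4,5,6,7,8}:18  {2,3,4,5,6,7,8}:22
  start at 0(i): 40
  start at 1(m): 35
sum over floor = 75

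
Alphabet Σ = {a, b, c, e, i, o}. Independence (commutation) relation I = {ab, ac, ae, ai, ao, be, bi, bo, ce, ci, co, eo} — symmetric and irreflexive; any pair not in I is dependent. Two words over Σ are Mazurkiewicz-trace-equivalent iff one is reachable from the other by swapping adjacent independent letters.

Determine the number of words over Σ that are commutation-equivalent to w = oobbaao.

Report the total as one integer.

piece 0:o — minimal
piece 1:o rests on {0:o}
piece 2:b — minimal
piece 3:b rests on {2:b}
piece 4:a — minimal
piece 5:a rests on {4:a}
piece 6:o rests on {1:o}
minimal pieces: {0:o, 2:b, 4:a}
ways to finish when only these pieces remain (= sum over removing one remaining piece with nothing left below it):
  1 left: {3}→1  {5}→1  {6}→1
  2 left: {1,6}→1  {2,3}→1  {3,5}→2  {3,6}→2  {4,5}→1  {5,6}→2
  3 left: {0,1,6}→1  {1,3,6}→3  {1,5,6}→3  {2,3,5}→3  {2,3,6}→3  {3,4,5}→3  {3,5,6}→6  {4,5,6}→3
  4 left: {0,1,3,6}→4  {0,1,5,6}→4  {1,2,3,6}→6  {1,3,5,6}→12  {1,4,5,6}→6  {2,3,4,5}→6  {2,3,5,6}→12  {3,4,5,6}→12
  5 left: {0,1,2,3,6}→10  {0,1,3,5,6}→20  {0,1,4,5,6}→10  {1,2,3,5,6}→30  {1,3,4,5,6}→30  {2,3,4,5,6}→30
  placing 0:o first → 90 extensions
  placing 2:b first → 60 extensions
  placing 4:a first → 60 extensions
total linear extensions = 210

210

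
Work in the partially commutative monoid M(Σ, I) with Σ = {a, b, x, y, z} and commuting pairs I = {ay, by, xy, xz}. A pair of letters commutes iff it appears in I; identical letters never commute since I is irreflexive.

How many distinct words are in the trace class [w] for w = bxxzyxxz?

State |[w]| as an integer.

35

drop 0:b onto floor
drop 1:x onto {0:b}
drop 2:x onto {1:x}
drop 3:z onto {0:b}
drop 4:y onto {3:z}
drop 5:x onto {2:x}
drop 6:x onto {5:x}
drop 7:z onto {4:y}
ground layer = {0:b}
drop-orders for the pieces not yet dropped (sum over which currently-grounded one goes next):
  1 to go: {6} 1  {7} 1
  2 to go: {4,7} 1  {5,6} 1  {6,7} 2
  3 to go: {2,5,6} 1  {3,4,7} 1  {4,6,7} 3  {5,6,7} 3
  4 to go: {1,2,5,6} 1  {2,5,6,7} 4  {3,4,6,7} 4  {4,5,6,7} 6
  5 to go: {1,2,5,6,7} 5  {2,4,5,6,7} 10  {3,4,5,6,7} 10
  6 to go: {1,2,4,5,6,7} 15  {2,3,4,5,6,7} 20
  if 0:b drops first: 35 orders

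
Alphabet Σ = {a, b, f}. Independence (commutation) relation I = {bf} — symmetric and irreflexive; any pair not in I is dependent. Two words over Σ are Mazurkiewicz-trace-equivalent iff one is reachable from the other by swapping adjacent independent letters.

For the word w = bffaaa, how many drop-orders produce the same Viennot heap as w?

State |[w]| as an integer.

3

0(b) covers ∅
1(f) covers ∅
2(f) covers 1:f
3(a) covers 0:b, 2:f
4(a) covers 3:a
5(a) covers 4:a
floor of heap: 0:b, 1:f
completions by unplaced set U, small U first (add the entries for U minus each lowest piece of U):
  |U|=1: {5}:1
  |U|=2: {4,5}:1
  |U|=3: {3,4,5}:1
  |U|=4: {0,3,4,5}:1  {2,3,4,5}:1
  start at 0(b): 1
  start at 1(f): 2
sum over floor = 3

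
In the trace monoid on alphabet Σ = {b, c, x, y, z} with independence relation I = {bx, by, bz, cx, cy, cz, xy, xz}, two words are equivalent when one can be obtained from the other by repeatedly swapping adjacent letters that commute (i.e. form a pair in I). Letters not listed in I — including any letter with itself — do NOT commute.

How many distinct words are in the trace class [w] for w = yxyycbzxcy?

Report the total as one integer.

2520

piece 0:y — minimal
piece 1:x — minimal
piece 2:y rests on {0:y}
piece 3:y rests on {2:y}
piece 4:c — minimal
piece 5:b rests on {4:c}
piece 6:z rests on {3:y}
piece 7:x rests on {1:x}
piece 8:c rests on {5:b}
piece 9:y rests on {6:z}
minimal pieces: {0:y, 1:x, 4:c}
ways to finish when only these pieces remain (= sum over removing one remaining piece with nothing left below it):
  1 left: {7}→1  {8}→1  {9}→1
  2 left: {1,7}→1  {5,8}→1  {6,9}→1  {7,8}→2  {7,9}→2  {8,9}→2
  3 left: {1,7,8}→3  {1,7,9}→3  {3,6,9}→1  {4,5,8}→1  {5,7,8}→3  {5,8,9}→3  {6,7,9}→3  {6,8,9}→3  {7,8,9}→6
  4 left: {1,5,7,8}→6  {1,6,7,9}→6  {1,7,8,9}→12  {2,3,6,9}→1  {3,6,7,9}→4  {3,6,8,9}→4  {4,5,7,8}→4  {4,5,8,9}→4  {5,6,8,9}→6  {5,7,8,9}→12  {6,7,8,9}→12
  5 left: {0,2,3,6,9}→1  {1,3,6,7,9}→10  {1,4,5,7,8}→10  {1,5,7,8,9}→30  {1,6,7,8,9}→30  {2,3,6,7,9}→5  {2,3,6,8,9}→5  {3,5,6,8,9}→10  {3,6,7,8,9}→20  {4,5,6,8,9}→10  {4,5,7,8,9}→20  {5,6,7,8,9}→30
  6 left: {0,2,3,6,7,9}→6  {0,2,3,6,8,9}→6  {1,2,3,6,7,9}→15  {1,3,6,7,8,9}→60  {1,4,5,7,8,9}→60  {1,5,6,7,8,9}→90  {2,3,5,6,8,9}→15  {2,3,6,7,8,9}→30  {3,4,5,6,8,9}→20  {3,5,6,7,8,9}→60  {4,5,6,7,8,9}→60
  7 left: {0,1,2,3,6,7,9}→21  {0,2,3,5,6,8,9}→21  {0,2,3,6,7,8,9}→42  {1,2,3,6,7,8,9}→105  {1,3,5,6,7,8,9}→210  {1,4,5,6,7,8,9}→210  {2,3,4,5,6,8,9}→35  {2,3,5,6,7,8,9}→105  {3,4,5,6,7,8,9}→140
  8 left: {0,1,2,3,6,7,8,9}→168  {0,2,3,4,5,6,8,9}→56  {0,2,3,5,6,7,8,9}→168  {1,2,3,5,6,7,8,9}→420  {1,3,4,5,6,7,8,9}→560  {2,3,4,5,6,7,8,9}→280
  placing 0:y first → 1260 extensions
  placing 1:x first → 504 extensions
  placing 4:c first → 756 extensions
total linear extensions = 2520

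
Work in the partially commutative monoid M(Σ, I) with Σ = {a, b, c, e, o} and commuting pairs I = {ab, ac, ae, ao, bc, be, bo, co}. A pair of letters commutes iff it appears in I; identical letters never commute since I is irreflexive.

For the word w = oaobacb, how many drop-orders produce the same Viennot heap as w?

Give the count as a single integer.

630

#0=o has no predecessor
#1=a has no predecessor
#2=o depends on [0:o]
#3=b has no predecessor
#4=a depends on [1:a]
#5=c has no predecessor
#6=b depends on [3:b]
sources: [0:o, 1:a, 3:b, 5:c]
N(rest) = Σ N(rest − s) over sources s of rest; N(one piece) = 1:
  size 1 → [2]=1  [4]=1  [5]=1  [6]=1
  size 2 → [0,2]=1  [1,4]=1  [2,4]=2  [2,5]=2  [2,6]=2  [3,6]=1  [4,5]=2  [4,6]=2  [5,6]=2
  size 3 → [0,2,4]=3  [0,2,5]=3  [0,2,6]=3  [1,2,4]=3  [1,4,5]=3  [1,4,6]=3  [2,3,6]=3  [2,4,5]=6  [2,4,6]=6  [2,5,6]=6  [3,4,6]=3  [3,5,6]=3  [4,5,6]=6
  size 4 → [0,1,2,4]=6  [0,2,3,6]=6  [0,2,4,5]=12  [0,2,4,6]=12  [0,2,5,6]=12  [1,2,4,5]=12  [1,2,4,6]=12  [1,3,4,6]=6  [1,4,5,6]=12  [2,3,4,6]=12  [2,3,5,6]=12  [2,4,5,6]=24  [3,4,5,6]=12
  size 5 → [0,1,2,4,5]=30  [0,1,2,4,6]=30  [0,2,3,4,6]=30  [0,2,3,5,6]=30  [0,2,4,5,6]=60  [1,2,3,4,6]=30  [1,2,4,5,6]=60  [1,3,4,5,6]=30  [2,3,4,5,6]=60
  first=0(o) contributes 180
  first=1(a) contributes 180
  first=3(b) contributes 180
  first=5(c) contributes 90
|[w]| = 630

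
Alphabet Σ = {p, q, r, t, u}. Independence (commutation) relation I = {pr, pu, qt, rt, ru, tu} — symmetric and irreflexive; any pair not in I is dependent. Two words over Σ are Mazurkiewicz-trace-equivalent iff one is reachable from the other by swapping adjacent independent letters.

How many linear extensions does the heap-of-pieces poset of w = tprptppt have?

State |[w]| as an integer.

#0=t has no predecessor
#1=p depends on [0:t]
#2=r has no predecessor
#3=p depends on [1:p]
#4=t depends on [3:p]
#5=p depends on [4:t]
#6=p depends on [5:p]
#7=t depends on [6:p]
sources: [0:t, 2:r]
N(rest) = Σ N(rest − s) over sources s of rest; N(one piece) = 1:
  size 1 → [2]=1  [7]=1
  size 2 → [2,7]=2  [6,7]=1
  size 3 → [2,6,7]=3  [5,6,7]=1
  size 4 → [2,5,6,7]=4  [4,5,6,7]=1
  size 5 → [2,4,5,6,7]=5  [3,4,5,6,7]=1
  size 6 → [1,3,4,5,6,7]=1  [2,3,4,5,6,7]=6
  first=0(t) contributes 7
  first=2(r) contributes 1
|[w]| = 8

8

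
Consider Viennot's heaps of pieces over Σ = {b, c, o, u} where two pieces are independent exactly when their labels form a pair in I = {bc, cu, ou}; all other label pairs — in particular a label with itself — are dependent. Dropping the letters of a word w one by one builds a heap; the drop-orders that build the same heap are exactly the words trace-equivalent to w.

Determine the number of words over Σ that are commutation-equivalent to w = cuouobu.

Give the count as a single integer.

piece 0:c — minimal
piece 1:u — minimal
piece 2:o rests on {0:c}
piece 3:u rests on {1:u}
piece 4:o rests on {2:o}
piece 5:b rests on {3:u, 4:o}
piece 6:u rests on {5:b}
minimal pieces: {0:c, 1:u}
ways to finish when only these pieces remain (= sum over removing one remaining piece with nothing left below it):
  1 left: {6}→1
  2 left: {5,6}→1
  3 left: {3,5,6}→1  {4,5,6}→1
  4 left: {1,3,5,6}→1  {2,4,5,6}→1  {3,4,5,6}→2
  5 left: {0,2,4,5,6}→1  {1,3,4,5,6}→3  {2,3,4,5,6}→3
  placing 0:c first → 6 extensions
  placing 1:u first → 4 extensions
total linear extensions = 10

10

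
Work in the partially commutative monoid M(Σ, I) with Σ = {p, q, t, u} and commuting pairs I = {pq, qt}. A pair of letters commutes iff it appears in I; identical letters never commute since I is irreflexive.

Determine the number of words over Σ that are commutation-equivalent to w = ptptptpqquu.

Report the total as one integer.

drop 0:p onto floor
drop 1:t onto {0:p}
drop 2:p onto {1:t}
drop 3:t onto {2:p}
drop 4:p onto {3:t}
drop 5:t onto {4:p}
drop 6:p onto {5:t}
drop 7:q onto floor
drop 8:q onto {7:q}
drop 9:u onto {6:p, 8:q}
drop 10:u onto {9:u}
ground layer = {0:p, 7:q}
drop-orders for the pieces not yet dropped (sum over which currently-grounded one goes next):
  1 to go: {10} 1
  2 to go: {9,10} 1
  3 to go: {6,9,10} 1  {8,9,10} 1
  4 to go: {5,6,9,10} 1  {6,8,9,10} 2  {7,8,9,10} 1
  5 to go: {4,5,6,9,10} 1  {5,6,8,9,10} 3  {6,7,8,9,10} 3
  6 to go: {3,4,5,6,9,10} 1  {4,5,6,8,9,10} 4  {5,6,7,8,9,10} 6
  7 to go: {2,3,4,5,6,9,10} 1  {3,4,5,6,8,9,10} 5  {4,5,6,7,8,9,10} 10
  8 to go: {1,2,3,4,5,6,9,10} 1  {2,3,4,5,6,8,9,10} 6  {3,4,5,6,7,8,9,10} 15
  9 to go: {0,1,2,3,4,5,6,9,10} 1  {1,2,3,4,5,6,8,9,10} 7  {2,3,4,5,6,7,8,9,10} 21
  if 0:p drops first: 28 orders
  if 7:q drops first: 8 orders
heap linearizations: 36

36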